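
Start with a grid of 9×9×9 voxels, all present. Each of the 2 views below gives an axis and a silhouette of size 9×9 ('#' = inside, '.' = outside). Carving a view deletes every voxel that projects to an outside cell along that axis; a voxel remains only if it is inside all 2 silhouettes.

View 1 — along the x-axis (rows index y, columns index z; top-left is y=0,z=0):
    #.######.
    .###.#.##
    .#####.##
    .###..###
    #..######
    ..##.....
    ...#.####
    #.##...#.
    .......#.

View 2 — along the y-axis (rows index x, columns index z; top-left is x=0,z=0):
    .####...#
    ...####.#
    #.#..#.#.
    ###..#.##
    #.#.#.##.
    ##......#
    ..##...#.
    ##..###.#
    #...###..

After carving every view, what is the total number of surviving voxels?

before carving: 729 voxels (9×9×9)
step 1: project along x, AND mask (45/81) → |grid| = 405
step 2: project along y, AND mask (41/81) → |grid| = 197

remaining voxels: 197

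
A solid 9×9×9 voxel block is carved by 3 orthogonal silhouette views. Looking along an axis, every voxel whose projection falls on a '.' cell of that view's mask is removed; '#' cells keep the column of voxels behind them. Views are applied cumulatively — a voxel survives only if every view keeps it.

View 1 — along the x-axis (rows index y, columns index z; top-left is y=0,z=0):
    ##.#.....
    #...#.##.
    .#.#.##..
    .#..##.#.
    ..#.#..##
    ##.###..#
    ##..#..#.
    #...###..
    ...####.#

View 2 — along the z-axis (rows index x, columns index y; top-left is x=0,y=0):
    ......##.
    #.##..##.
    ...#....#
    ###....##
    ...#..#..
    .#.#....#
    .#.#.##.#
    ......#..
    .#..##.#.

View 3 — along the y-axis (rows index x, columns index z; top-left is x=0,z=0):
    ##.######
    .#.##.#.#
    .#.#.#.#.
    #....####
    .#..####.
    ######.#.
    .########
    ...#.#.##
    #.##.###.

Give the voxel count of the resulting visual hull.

remaining voxels: 85

full grid |V| = 729
carve view 1 (along x, YZ-mask fill 38/81): 342 voxels remain
carve view 2 (along z, XY-mask fill 29/81): 122 voxels remain
carve view 3 (along y, XZ-mask fill 52/81): 85 voxels remain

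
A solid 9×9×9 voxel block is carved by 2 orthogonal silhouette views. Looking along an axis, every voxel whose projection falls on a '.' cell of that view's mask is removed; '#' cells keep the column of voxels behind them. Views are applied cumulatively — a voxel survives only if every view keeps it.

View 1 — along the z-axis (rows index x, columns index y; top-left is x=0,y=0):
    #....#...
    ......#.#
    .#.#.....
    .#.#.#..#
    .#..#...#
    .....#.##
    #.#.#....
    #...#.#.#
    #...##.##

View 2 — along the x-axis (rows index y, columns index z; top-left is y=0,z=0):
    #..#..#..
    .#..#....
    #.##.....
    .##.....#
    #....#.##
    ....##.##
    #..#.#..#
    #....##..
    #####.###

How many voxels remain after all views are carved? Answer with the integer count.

full grid |V| = 729
[1] z-view keeps 28 columns → grid now 252
[2] x-view keeps 34 columns → grid now 121

121 voxels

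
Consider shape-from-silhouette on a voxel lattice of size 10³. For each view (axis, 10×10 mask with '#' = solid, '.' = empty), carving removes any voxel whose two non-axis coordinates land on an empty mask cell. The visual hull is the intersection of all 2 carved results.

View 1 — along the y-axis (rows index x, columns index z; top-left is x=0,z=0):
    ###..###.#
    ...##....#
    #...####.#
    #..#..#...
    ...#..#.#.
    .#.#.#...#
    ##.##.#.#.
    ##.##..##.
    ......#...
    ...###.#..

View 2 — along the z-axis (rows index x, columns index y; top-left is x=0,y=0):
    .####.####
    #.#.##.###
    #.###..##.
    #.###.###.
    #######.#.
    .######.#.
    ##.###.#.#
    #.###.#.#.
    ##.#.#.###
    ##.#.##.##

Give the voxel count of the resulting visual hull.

initial block: 10^3 = 1000
V1 y: intersect with XZ mask (43 set) -- 430 left
V2 z: intersect with XY mask (70 set) -- 299 left

remaining voxels: 299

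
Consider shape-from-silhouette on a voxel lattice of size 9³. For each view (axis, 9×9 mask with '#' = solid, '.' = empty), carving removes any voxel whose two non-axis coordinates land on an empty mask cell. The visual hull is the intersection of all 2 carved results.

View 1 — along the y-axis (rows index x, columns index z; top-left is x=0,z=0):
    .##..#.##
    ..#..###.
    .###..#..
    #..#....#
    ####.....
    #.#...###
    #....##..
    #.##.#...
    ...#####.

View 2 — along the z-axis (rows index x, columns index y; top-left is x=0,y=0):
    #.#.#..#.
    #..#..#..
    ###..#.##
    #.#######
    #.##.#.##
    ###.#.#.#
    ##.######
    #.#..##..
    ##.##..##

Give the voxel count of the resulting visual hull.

full grid |V| = 729
step 1: project along y, AND mask (37/81) → |grid| = 333
step 2: project along z, AND mask (51/81) → |grid| = 204

|visual hull| = 204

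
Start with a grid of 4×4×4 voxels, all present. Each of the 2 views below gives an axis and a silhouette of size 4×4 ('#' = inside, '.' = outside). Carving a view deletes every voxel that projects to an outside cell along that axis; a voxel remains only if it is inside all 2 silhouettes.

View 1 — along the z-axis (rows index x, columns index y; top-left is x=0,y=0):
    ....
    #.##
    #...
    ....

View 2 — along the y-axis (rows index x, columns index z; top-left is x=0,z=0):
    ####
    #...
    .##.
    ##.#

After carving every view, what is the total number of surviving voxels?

before carving: 64 voxels (4×4×4)
  1. axis=2 (XY plane), |mask|=4  ⇒  voxels=16
  2. axis=1 (XZ plane), |mask|=10  ⇒  voxels=5

remaining voxels: 5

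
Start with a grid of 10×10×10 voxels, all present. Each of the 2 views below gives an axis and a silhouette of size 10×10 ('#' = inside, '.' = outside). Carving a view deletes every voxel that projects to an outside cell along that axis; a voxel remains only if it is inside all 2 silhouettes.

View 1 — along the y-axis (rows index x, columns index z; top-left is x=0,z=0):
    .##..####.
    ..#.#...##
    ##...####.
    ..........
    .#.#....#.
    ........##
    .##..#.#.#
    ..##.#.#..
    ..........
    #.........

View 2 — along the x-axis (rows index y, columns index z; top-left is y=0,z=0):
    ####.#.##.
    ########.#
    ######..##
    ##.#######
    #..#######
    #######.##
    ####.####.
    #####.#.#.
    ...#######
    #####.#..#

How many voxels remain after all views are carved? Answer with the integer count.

|visual hull| = 239

initial block: 10^3 = 1000
after view 1 [y-axis, 31 of 100 cells solid] → remaining = 310
after view 2 [x-axis, 79 of 100 cells solid] → remaining = 239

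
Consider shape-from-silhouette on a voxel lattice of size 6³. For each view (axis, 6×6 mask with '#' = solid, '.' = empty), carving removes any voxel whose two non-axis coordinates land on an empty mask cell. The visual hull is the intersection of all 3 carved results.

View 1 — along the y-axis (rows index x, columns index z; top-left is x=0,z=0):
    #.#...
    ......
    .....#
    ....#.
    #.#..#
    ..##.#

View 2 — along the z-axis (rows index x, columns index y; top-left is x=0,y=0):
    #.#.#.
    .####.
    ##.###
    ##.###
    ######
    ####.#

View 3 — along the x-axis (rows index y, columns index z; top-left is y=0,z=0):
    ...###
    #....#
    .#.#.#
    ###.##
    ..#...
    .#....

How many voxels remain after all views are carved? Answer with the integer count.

21 voxels

before carving: 216 voxels (6×6×6)
step 1: project along y, AND mask (10/36) → |grid| = 60
step 2: project along z, AND mask (28/36) → |grid| = 49
step 3: project along x, AND mask (15/36) → |grid| = 21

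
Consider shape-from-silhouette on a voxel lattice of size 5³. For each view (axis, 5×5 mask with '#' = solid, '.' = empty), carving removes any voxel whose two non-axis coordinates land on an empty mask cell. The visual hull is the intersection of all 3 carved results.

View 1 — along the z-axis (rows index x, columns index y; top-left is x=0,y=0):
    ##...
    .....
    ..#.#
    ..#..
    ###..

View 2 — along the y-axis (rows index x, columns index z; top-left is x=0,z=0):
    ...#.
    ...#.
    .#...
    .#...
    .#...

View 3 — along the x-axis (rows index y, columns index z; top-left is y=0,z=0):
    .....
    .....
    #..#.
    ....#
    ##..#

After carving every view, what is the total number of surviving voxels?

|visual hull| = 1

before carving: 125 voxels (5×5×5)
carve view 1 (along z, XY-mask fill 8/25): 40 voxels remain
carve view 2 (along y, XZ-mask fill 5/25): 8 voxels remain
carve view 3 (along x, YZ-mask fill 6/25): 1 voxels remain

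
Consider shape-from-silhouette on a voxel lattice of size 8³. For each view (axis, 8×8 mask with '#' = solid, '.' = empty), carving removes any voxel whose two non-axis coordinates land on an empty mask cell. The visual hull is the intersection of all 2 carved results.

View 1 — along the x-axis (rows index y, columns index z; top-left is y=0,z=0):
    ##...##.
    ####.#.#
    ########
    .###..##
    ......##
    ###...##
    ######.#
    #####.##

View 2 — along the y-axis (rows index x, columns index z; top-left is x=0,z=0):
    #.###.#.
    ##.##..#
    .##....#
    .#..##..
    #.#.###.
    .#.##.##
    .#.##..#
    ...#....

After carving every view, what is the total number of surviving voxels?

|visual hull| = 168

start: 8×8×8 = 512 voxels
step 1: project along x, AND mask (44/64) → |grid| = 352
step 2: project along y, AND mask (31/64) → |grid| = 168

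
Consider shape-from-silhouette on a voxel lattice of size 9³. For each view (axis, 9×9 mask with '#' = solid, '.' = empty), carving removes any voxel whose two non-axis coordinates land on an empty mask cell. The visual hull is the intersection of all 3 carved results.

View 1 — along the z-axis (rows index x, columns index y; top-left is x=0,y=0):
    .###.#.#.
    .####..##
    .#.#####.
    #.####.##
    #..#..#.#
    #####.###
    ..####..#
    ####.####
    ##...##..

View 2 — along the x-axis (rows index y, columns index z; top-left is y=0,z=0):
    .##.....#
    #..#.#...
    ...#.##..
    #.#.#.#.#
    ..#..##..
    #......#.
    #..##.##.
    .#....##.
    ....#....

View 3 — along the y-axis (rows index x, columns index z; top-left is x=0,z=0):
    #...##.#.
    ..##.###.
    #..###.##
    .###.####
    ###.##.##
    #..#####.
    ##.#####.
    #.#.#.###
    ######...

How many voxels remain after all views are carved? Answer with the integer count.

voxel count = 118

before carving: 729 voxels (9×9×9)
after view 1 [z-axis, 53 of 81 cells solid] → remaining = 477
after view 2 [x-axis, 28 of 81 cells solid] → remaining = 167
after view 3 [y-axis, 54 of 81 cells solid] → remaining = 118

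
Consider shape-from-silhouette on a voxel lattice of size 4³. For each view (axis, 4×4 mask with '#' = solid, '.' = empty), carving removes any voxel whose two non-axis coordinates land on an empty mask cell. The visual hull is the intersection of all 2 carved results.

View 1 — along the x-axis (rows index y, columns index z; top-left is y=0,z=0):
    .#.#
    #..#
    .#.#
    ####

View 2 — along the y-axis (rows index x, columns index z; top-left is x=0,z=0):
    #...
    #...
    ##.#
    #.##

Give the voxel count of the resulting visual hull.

before carving: 64 voxels (4×4×4)
after view 1 [x-axis, 10 of 16 cells solid] → remaining = 40
after view 2 [y-axis, 8 of 16 cells solid] → remaining = 20

remaining voxels: 20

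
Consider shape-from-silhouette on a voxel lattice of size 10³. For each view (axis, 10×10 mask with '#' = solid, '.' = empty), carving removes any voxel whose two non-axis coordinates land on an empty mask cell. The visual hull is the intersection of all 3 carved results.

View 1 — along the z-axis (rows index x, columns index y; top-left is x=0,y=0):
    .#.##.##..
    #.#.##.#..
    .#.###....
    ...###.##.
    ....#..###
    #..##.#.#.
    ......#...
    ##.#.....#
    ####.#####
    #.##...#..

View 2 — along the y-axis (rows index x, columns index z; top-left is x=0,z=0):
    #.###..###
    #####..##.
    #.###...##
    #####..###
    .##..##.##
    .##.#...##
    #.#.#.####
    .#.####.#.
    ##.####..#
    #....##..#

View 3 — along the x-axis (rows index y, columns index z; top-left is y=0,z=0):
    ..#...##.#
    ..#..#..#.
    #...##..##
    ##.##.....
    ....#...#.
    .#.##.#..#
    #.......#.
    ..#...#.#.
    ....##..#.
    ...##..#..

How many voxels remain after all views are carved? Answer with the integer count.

voxel count = 101

full grid |V| = 1000
carve view 1 (along z, XY-mask fill 46/100): 460 voxels remain
carve view 2 (along y, XZ-mask fill 63/100): 293 voxels remain
carve view 3 (along x, YZ-mask fill 34/100): 101 voxels remain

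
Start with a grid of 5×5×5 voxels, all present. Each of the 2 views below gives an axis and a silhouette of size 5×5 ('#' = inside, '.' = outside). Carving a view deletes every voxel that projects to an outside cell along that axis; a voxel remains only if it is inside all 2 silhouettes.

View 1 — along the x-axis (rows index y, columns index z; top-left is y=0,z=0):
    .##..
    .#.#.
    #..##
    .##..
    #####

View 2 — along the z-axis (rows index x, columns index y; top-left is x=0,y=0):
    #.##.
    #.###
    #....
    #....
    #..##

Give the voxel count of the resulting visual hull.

32 voxels

start: 5×5×5 = 125 voxels
  1. axis=0 (YZ plane), |mask|=14  ⇒  voxels=70
  2. axis=2 (XY plane), |mask|=12  ⇒  voxels=32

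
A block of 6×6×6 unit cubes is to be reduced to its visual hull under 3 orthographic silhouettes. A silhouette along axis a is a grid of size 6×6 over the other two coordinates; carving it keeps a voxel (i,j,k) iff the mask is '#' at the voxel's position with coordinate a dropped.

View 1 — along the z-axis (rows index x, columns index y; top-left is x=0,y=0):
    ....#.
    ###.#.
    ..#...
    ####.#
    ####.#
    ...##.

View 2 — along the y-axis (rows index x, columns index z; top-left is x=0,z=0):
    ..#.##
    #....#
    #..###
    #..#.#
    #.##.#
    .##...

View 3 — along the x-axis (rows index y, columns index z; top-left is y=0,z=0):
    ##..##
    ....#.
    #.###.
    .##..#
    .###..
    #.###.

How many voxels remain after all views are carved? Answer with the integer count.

before carving: 216 voxels (6×6×6)
  1. axis=2 (XY plane), |mask|=18  ⇒  voxels=108
  2. axis=1 (XZ plane), |mask|=18  ⇒  voxels=54
  3. axis=0 (YZ plane), |mask|=19  ⇒  voxels=28

|visual hull| = 28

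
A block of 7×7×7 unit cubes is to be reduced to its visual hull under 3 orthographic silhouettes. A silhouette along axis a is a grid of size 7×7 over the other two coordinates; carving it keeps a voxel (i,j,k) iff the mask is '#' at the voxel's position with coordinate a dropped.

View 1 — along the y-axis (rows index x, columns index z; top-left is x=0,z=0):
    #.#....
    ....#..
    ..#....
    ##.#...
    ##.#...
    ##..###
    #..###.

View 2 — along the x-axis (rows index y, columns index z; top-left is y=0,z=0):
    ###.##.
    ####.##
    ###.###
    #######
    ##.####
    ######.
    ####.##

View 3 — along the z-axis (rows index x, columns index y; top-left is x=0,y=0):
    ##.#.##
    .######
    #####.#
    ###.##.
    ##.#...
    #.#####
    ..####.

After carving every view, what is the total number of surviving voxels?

initial block: 7^3 = 343
  1. axis=1 (XZ plane), |mask|=19  ⇒  voxels=133
  2. axis=0 (YZ plane), |mask|=42  ⇒  voxels=117
  3. axis=2 (XY plane), |mask|=35  ⇒  voxels=82

remaining voxels: 82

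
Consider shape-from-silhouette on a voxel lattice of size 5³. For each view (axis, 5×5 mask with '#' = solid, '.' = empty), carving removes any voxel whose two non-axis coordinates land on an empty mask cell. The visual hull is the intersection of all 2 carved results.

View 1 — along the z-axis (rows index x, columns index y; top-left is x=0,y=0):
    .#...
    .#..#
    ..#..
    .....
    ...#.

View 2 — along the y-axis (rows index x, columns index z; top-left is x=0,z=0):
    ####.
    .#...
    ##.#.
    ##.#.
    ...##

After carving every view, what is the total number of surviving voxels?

11 voxels

before carving: 125 voxels (5×5×5)
[1] z-view keeps 5 columns → grid now 25
[2] y-view keeps 13 columns → grid now 11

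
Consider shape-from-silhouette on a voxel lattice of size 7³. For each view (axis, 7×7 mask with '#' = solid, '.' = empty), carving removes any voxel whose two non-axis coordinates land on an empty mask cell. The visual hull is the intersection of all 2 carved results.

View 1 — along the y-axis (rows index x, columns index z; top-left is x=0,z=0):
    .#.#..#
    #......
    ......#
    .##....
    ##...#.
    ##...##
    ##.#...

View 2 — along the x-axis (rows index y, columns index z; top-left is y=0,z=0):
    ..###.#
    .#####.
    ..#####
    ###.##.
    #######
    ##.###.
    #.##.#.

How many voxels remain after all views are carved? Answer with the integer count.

|visual hull| = 75

start: 7×7×7 = 343 voxels
carve view 1 (along y, XZ-mask fill 17/49): 119 voxels remain
carve view 2 (along x, YZ-mask fill 35/49): 75 voxels remain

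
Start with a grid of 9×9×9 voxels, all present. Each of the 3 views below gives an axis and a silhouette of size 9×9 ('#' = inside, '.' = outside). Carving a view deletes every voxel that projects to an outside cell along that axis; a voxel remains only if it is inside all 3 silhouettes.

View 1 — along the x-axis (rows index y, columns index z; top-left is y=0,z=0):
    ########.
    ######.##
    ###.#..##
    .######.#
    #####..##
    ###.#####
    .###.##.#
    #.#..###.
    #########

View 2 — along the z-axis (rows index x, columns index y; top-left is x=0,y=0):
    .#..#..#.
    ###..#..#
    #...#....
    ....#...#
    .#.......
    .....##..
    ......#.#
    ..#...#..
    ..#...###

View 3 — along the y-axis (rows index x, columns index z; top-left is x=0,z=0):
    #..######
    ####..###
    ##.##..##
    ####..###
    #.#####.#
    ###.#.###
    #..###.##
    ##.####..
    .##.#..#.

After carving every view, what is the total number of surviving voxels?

full grid |V| = 729
after view 1 [x-axis, 64 of 81 cells solid] → remaining = 576
after view 2 [z-axis, 23 of 81 cells solid] → remaining = 165
after view 3 [y-axis, 57 of 81 cells solid] → remaining = 114

114 voxels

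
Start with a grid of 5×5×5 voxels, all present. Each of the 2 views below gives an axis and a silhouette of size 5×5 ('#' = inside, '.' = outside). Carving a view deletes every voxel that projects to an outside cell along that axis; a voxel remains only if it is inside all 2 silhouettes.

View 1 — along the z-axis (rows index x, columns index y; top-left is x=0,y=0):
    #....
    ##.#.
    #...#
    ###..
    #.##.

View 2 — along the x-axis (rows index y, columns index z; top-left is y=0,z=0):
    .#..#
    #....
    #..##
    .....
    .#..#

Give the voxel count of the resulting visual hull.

|visual hull| = 20

before carving: 125 voxels (5×5×5)
carve view 1 (along z, XY-mask fill 12/25): 60 voxels remain
carve view 2 (along x, YZ-mask fill 8/25): 20 voxels remain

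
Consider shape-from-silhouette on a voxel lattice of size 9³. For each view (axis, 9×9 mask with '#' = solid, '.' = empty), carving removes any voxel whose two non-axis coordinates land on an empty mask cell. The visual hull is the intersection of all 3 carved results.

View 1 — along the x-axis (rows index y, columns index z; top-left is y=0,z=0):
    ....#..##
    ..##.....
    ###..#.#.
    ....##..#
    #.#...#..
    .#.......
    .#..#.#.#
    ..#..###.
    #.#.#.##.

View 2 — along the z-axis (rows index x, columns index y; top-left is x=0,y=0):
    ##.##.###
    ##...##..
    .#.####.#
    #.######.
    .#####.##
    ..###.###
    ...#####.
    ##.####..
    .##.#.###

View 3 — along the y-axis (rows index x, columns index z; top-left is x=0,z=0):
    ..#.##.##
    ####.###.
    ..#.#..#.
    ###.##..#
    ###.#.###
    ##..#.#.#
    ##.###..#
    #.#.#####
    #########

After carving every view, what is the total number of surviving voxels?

|visual hull| = 124

start: 9×9×9 = 729 voxels
step 1: project along x, AND mask (30/81) → |grid| = 270
step 2: project along z, AND mask (54/81) → |grid| = 176
step 3: project along y, AND mask (55/81) → |grid| = 124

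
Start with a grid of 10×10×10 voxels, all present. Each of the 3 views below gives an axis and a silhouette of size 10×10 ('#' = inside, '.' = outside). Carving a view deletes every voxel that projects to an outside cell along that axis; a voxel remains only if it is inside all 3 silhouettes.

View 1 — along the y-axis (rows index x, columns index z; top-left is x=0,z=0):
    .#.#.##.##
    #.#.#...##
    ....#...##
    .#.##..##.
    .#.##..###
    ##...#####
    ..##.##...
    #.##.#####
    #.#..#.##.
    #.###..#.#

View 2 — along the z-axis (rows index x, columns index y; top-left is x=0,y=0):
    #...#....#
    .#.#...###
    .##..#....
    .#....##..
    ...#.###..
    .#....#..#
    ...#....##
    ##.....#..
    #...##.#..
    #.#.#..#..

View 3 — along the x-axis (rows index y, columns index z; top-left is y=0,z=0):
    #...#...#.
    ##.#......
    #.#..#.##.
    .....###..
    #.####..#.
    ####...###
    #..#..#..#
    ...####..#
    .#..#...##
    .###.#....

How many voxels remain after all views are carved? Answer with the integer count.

voxel count = 76

initial block: 10^3 = 1000
  1. axis=1 (XZ plane), |mask|=55  ⇒  voxels=550
  2. axis=2 (XY plane), |mask|=35  ⇒  voxels=192
  3. axis=0 (YZ plane), |mask|=44  ⇒  voxels=76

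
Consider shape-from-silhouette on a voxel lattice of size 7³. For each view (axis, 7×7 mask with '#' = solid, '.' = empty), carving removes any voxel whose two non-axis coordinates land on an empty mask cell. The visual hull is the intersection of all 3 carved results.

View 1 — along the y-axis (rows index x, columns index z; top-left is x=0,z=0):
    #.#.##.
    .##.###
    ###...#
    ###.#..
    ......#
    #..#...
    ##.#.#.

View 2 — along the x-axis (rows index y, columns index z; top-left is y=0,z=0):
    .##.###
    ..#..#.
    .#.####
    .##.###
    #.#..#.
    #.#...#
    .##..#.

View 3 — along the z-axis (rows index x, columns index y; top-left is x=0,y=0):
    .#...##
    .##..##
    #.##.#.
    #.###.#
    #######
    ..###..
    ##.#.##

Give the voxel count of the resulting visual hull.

voxel count = 54

start: 7×7×7 = 343 voxels
after view 1 [y-axis, 24 of 49 cells solid] → remaining = 168
after view 2 [x-axis, 26 of 49 cells solid] → remaining = 91
after view 3 [z-axis, 31 of 49 cells solid] → remaining = 54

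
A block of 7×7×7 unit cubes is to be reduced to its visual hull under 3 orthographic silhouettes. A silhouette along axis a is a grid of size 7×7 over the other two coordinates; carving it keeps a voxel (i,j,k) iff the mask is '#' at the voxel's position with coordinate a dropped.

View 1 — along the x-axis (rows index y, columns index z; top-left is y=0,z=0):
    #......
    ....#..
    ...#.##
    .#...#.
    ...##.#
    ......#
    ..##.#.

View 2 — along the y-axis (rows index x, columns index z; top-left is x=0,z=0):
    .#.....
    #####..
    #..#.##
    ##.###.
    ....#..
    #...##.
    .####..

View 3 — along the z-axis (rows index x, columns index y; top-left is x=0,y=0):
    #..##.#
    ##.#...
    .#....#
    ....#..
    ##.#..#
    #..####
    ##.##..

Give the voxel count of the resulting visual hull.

17 voxels

initial block: 7^3 = 343
V1 x: intersect with YZ mask (14 set) -- 98 left
V2 y: intersect with XZ mask (23 set) -- 44 left
V3 z: intersect with XY mask (23 set) -- 17 left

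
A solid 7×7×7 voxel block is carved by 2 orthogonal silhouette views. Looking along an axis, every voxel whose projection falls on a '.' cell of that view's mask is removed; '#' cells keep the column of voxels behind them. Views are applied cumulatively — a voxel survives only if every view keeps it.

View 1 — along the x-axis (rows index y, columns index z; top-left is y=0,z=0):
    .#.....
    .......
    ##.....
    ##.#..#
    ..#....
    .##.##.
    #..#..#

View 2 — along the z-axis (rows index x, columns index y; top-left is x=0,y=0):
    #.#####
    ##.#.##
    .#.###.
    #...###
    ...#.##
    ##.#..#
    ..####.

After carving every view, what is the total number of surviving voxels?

before carving: 343 voxels (7×7×7)
carve view 1 (along x, YZ-mask fill 15/49): 105 voxels remain
carve view 2 (along z, XY-mask fill 30/49): 75 voxels remain

75 voxels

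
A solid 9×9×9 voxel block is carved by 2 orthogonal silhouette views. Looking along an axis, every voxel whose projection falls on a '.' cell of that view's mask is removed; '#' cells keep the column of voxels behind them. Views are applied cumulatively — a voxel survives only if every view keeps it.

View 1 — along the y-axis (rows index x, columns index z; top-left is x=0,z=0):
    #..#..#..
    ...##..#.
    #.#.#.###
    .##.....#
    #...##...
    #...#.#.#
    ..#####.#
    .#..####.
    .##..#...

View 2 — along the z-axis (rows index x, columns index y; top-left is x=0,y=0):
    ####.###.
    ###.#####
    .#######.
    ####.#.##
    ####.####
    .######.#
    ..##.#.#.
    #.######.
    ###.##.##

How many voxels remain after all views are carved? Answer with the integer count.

full grid |V| = 729
step 1: project along y, AND mask (36/81) → |grid| = 324
step 2: project along z, AND mask (62/81) → |grid| = 240

voxel count = 240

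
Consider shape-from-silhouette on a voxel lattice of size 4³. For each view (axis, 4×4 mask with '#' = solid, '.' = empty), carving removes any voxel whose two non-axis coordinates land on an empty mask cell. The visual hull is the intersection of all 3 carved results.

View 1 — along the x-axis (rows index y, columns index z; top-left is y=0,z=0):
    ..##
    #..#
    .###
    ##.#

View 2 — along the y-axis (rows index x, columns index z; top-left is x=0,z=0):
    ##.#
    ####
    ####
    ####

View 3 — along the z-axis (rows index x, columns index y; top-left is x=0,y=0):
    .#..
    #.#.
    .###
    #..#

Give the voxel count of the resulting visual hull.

before carving: 64 voxels (4×4×4)
carve view 1 (along x, YZ-mask fill 10/16): 40 voxels remain
carve view 2 (along y, XZ-mask fill 15/16): 38 voxels remain
carve view 3 (along z, XY-mask fill 8/16): 20 voxels remain

remaining voxels: 20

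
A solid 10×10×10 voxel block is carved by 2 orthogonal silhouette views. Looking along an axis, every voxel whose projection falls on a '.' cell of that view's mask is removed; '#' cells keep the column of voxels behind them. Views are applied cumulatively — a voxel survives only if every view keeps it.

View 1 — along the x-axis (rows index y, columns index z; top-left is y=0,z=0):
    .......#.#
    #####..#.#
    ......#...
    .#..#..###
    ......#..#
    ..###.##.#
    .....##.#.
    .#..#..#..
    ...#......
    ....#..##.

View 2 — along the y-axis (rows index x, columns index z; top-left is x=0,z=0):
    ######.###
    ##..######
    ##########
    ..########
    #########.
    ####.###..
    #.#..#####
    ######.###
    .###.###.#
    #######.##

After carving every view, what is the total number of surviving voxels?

269 voxels

full grid |V| = 1000
  1. axis=0 (YZ plane), |mask|=33  ⇒  voxels=330
  2. axis=1 (XZ plane), |mask|=83  ⇒  voxels=269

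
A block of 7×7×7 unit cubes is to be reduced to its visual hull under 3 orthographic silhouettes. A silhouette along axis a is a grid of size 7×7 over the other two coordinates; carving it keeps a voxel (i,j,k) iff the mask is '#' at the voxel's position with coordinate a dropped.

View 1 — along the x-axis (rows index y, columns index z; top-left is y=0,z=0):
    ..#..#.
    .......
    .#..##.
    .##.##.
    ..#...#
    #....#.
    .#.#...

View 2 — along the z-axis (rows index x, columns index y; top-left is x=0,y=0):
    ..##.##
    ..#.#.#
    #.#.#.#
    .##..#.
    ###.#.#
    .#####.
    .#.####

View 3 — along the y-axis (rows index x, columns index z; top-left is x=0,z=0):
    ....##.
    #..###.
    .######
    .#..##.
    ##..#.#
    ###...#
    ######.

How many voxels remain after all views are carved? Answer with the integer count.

before carving: 343 voxels (7×7×7)
carve view 1 (along x, YZ-mask fill 15/49): 105 voxels remain
carve view 2 (along z, XY-mask fill 29/49): 62 voxels remain
carve view 3 (along y, XZ-mask fill 29/49): 40 voxels remain

|visual hull| = 40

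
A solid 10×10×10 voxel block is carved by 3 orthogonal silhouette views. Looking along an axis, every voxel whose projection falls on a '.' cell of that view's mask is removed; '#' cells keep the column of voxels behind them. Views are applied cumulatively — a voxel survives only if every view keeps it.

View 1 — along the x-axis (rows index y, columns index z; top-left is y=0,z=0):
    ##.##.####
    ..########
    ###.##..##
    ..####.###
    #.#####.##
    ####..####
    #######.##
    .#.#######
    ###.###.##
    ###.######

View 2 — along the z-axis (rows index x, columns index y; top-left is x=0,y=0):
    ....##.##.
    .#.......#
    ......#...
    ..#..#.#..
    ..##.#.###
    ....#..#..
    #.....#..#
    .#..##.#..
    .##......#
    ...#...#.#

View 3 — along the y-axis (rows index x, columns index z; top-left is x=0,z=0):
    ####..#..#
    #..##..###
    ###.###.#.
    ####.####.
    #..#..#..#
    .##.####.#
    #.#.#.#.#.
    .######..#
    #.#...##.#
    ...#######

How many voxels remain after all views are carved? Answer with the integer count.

start: 10×10×10 = 1000 voxels
  1. axis=0 (YZ plane), |mask|=80  ⇒  voxels=800
  2. axis=2 (XY plane), |mask|=31  ⇒  voxels=250
  3. axis=1 (XZ plane), |mask|=62  ⇒  voxels=151

151 voxels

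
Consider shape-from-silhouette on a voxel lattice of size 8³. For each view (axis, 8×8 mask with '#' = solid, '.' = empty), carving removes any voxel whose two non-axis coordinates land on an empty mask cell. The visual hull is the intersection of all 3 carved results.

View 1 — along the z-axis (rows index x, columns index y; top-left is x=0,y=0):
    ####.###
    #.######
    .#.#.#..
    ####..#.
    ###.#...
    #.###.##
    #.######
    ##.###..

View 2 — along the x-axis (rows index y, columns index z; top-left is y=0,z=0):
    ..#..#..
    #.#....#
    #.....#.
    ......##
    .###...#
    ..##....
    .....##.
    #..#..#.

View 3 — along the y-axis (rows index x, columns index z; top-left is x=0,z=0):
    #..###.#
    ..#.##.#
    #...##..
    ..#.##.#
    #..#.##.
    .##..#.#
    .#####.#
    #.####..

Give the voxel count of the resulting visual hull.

initial block: 8^3 = 512
step 1: project along z, AND mask (44/64) → |grid| = 352
step 2: project along x, AND mask (20/64) → |grid| = 107
step 3: project along y, AND mask (35/64) → |grid| = 54

|visual hull| = 54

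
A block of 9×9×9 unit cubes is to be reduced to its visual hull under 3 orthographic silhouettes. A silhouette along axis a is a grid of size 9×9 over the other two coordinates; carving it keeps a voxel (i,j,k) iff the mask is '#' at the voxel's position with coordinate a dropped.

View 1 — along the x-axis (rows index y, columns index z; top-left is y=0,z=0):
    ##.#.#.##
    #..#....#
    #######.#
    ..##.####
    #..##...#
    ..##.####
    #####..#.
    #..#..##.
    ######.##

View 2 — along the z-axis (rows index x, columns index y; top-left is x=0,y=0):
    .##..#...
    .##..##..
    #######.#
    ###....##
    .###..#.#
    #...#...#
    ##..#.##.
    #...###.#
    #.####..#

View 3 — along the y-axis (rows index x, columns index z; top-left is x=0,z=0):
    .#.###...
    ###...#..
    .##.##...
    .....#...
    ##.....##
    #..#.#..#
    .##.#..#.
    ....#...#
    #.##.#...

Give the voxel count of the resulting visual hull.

initial block: 9^3 = 729
  1. axis=0 (YZ plane), |mask|=51  ⇒  voxels=459
  2. axis=2 (XY plane), |mask|=44  ⇒  voxels=256
  3. axis=1 (XZ plane), |mask|=31  ⇒  voxels=97

97 voxels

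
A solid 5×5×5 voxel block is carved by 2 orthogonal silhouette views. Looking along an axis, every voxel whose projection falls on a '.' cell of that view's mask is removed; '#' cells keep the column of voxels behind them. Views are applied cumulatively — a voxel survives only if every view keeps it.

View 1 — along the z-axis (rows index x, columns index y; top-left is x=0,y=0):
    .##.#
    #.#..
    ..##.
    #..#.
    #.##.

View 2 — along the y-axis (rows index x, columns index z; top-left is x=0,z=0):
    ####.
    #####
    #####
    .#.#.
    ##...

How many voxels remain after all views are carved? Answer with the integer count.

|visual hull| = 42

initial block: 5^3 = 125
carve view 1 (along z, XY-mask fill 12/25): 60 voxels remain
carve view 2 (along y, XZ-mask fill 18/25): 42 voxels remain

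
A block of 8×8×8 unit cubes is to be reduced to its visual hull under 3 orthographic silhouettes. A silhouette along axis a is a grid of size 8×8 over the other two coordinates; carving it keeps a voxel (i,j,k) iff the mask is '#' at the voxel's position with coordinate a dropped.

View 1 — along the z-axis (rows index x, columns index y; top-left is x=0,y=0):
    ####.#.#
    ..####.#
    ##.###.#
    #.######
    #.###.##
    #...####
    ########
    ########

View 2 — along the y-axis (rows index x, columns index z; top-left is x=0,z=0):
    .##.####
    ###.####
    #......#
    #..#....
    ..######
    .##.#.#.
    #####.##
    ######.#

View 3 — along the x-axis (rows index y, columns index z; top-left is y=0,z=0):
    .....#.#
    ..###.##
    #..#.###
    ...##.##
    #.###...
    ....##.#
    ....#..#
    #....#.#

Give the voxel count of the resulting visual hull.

|visual hull| = 116

before carving: 512 voxels (8×8×8)
step 1: project along z, AND mask (51/64) → |grid| = 408
step 2: project along y, AND mask (41/64) → |grid| = 265
step 3: project along x, AND mask (28/64) → |grid| = 116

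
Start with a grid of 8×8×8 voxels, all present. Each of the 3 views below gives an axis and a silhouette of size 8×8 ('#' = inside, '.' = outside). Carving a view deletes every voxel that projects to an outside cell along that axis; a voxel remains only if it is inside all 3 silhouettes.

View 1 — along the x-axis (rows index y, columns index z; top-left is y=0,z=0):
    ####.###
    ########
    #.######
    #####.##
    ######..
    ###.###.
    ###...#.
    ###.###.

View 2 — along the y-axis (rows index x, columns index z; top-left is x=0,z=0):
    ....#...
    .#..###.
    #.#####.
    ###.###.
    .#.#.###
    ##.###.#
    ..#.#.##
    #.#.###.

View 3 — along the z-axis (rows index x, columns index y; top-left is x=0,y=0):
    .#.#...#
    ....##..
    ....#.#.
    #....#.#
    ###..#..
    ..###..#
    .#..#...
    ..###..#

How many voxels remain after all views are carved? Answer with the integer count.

before carving: 512 voxels (8×8×8)
step 1: project along x, AND mask (51/64) → |grid| = 408
step 2: project along y, AND mask (37/64) → |grid| = 239
step 3: project along z, AND mask (24/64) → |grid| = 95

remaining voxels: 95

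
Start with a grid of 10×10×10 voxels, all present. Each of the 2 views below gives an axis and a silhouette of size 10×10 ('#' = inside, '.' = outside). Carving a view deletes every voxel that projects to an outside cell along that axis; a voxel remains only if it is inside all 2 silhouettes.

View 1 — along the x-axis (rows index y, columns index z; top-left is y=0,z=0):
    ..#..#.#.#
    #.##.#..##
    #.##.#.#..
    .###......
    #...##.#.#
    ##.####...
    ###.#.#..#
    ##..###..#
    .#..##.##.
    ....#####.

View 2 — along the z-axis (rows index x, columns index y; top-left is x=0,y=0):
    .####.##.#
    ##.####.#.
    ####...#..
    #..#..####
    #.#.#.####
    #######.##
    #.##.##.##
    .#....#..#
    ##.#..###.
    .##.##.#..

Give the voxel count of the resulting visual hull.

full grid |V| = 1000
step 1: project along x, AND mask (51/100) → |grid| = 510
step 2: project along z, AND mask (62/100) → |grid| = 314

remaining voxels: 314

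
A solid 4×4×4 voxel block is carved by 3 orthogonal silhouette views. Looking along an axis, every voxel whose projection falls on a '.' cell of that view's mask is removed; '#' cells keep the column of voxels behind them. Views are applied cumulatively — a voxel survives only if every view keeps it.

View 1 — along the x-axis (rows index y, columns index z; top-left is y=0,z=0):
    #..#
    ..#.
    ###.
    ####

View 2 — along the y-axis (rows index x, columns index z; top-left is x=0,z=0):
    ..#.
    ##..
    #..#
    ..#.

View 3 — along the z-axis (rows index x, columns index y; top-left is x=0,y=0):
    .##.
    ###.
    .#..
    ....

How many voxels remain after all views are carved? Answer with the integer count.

full grid |V| = 64
[1] x-view keeps 10 columns → grid now 40
[2] y-view keeps 6 columns → grid now 16
[3] z-view keeps 6 columns → grid now 5

remaining voxels: 5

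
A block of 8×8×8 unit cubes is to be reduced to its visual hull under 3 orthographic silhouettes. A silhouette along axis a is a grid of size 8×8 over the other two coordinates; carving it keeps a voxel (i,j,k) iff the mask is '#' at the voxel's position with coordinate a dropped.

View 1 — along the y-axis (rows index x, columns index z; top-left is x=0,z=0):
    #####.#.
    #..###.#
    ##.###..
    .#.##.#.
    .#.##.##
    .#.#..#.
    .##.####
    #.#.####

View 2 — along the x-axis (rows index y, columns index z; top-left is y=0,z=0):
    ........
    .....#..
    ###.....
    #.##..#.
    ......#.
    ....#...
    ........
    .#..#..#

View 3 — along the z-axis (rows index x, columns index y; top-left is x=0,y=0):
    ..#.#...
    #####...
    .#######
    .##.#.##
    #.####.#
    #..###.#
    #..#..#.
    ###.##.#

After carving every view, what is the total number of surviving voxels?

initial block: 8^3 = 512
carve view 1 (along y, XZ-mask fill 40/64): 320 voxels remain
carve view 2 (along x, YZ-mask fill 13/64): 66 voxels remain
carve view 3 (along z, XY-mask fill 39/64): 41 voxels remain

voxel count = 41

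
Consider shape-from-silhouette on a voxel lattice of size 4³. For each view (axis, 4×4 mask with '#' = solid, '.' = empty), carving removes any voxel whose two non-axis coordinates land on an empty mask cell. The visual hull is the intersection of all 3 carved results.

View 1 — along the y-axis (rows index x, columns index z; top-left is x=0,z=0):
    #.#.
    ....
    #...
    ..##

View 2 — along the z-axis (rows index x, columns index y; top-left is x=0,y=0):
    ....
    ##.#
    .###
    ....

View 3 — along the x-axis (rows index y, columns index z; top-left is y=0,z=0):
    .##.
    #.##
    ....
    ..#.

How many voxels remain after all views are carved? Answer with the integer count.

before carving: 64 voxels (4×4×4)
  1. axis=1 (XZ plane), |mask|=5  ⇒  voxels=20
  2. axis=2 (XY plane), |mask|=6  ⇒  voxels=3
  3. axis=0 (YZ plane), |mask|=6  ⇒  voxels=1

remaining voxels: 1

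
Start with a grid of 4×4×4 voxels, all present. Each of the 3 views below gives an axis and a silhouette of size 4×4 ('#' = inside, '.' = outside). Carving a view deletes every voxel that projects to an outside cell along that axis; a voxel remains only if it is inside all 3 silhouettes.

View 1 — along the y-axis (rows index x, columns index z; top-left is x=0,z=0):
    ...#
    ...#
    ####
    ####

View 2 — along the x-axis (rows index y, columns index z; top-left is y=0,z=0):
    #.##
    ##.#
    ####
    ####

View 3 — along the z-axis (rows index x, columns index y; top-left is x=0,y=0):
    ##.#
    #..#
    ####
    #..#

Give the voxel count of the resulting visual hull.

remaining voxels: 26

full grid |V| = 64
V1 y: intersect with XZ mask (10 set) -- 40 left
V2 x: intersect with YZ mask (14 set) -- 36 left
V3 z: intersect with XY mask (11 set) -- 26 left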